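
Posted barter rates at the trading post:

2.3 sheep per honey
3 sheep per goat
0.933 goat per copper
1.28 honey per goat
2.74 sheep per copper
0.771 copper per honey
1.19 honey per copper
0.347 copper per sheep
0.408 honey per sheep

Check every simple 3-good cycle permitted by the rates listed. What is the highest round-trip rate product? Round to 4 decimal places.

copper→goat→sheep→copper: 0.933 × 3 × 0.347 = 0.97125
copper→honey→sheep→copper: 1.19 × 2.3 × 0.347 = 0.94974
copper→goat→honey→copper: 0.933 × 1.28 × 0.771 = 0.92076
copper→sheep→honey→copper: 2.74 × 0.408 × 0.771 = 0.86192
Maximum is copper→goat→sheep→copper at 0.9713; no arbitrage — every cycle loses value.

0.9713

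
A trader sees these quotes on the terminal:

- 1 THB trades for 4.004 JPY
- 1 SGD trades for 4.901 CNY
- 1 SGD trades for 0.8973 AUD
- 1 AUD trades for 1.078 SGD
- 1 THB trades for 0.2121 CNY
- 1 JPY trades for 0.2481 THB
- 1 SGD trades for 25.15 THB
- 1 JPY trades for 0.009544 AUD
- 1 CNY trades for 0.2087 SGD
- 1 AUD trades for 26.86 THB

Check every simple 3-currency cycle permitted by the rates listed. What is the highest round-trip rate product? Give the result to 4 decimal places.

SGD→THB→CNY→SGD: 25.15 × 0.2121 × 0.2087 = 1.11327
AUD→THB→JPY→AUD: 26.86 × 4.004 × 0.009544 = 1.02643
Maximum is SGD→THB→CNY→SGD at 1.1133; arbitrage exists.

1.1133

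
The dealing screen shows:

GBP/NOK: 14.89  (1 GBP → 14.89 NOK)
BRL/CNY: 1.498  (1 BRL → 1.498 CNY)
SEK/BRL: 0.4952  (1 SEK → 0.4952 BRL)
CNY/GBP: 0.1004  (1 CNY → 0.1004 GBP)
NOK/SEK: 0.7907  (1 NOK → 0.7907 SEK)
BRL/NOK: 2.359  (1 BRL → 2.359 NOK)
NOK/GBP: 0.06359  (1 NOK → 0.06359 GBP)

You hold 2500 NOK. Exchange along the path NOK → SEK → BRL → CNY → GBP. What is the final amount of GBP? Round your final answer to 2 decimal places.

147.22

2500 NOK × 0.7907 = 1976.75 SEK
1976.75 SEK × 0.4952 = 978.8866 BRL
978.8866 BRL × 1.498 = 1466.3721268 CNY
1466.3721268 CNY × 0.1004 = 147.22376153072 GBP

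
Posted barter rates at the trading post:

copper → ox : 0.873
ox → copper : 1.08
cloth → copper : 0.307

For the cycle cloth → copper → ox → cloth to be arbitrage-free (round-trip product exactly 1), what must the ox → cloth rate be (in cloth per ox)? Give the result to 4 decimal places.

3.7312

Known legs of the cycle: 0.307 × 0.873 = 0.268011
For no arbitrage the full-cycle product must be 1, so the missing rate is 1 / 0.268011 ≈ 3.731190.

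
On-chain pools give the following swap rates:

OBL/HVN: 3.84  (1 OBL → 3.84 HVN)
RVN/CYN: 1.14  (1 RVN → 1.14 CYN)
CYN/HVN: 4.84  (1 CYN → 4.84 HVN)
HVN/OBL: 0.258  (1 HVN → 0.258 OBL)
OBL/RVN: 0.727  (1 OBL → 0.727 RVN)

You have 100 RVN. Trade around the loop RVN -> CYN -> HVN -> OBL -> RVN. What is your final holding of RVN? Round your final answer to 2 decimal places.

103.49

100 RVN × 1.14 = 114 CYN
114 CYN × 4.84 = 551.76 HVN
551.76 HVN × 0.258 = 142.35408 OBL
142.35408 OBL × 0.727 = 103.49141616 RVN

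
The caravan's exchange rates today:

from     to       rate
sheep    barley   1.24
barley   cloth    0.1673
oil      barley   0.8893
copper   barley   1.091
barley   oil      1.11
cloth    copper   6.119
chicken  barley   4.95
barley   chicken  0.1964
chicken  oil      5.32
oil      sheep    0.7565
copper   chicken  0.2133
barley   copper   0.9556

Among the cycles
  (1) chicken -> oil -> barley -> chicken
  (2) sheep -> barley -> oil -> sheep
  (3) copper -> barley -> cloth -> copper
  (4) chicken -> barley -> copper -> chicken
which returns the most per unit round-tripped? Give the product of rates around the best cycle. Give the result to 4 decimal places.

1.1169

(1) 5.32 × 0.8893 × 0.1964 = 0.92918
(2) 1.24 × 1.11 × 0.7565 = 1.04125
(3) 1.091 × 0.1673 × 6.119 = 1.11687
(4) 4.95 × 0.9556 × 0.2133 = 1.00896
Highest is cycle (3) at 1.1169 (>1, arbitrage).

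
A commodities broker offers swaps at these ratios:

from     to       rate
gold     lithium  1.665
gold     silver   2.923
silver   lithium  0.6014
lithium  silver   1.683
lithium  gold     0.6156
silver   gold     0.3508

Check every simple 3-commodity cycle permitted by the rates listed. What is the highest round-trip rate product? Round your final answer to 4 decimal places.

1.0822

silver→lithium→gold→silver: 0.6014 × 0.6156 × 2.923 = 1.08216
silver→gold→lithium→silver: 0.3508 × 1.665 × 1.683 = 0.98301
Maximum is silver→lithium→gold→silver at 1.0822; arbitrage exists.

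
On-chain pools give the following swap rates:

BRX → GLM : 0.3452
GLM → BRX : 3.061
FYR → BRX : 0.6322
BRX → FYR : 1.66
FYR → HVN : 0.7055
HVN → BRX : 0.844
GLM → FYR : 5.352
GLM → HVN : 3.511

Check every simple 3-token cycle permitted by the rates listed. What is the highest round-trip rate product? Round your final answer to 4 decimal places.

1.1680

GLM→FYR→BRX→GLM: 5.352 × 0.6322 × 0.3452 = 1.16800
GLM→HVN→BRX→GLM: 3.511 × 0.844 × 0.3452 = 1.02293
HVN→BRX→FYR→HVN: 0.844 × 1.66 × 0.7055 = 0.98843
Maximum is GLM→FYR→BRX→GLM at 1.1680; arbitrage exists.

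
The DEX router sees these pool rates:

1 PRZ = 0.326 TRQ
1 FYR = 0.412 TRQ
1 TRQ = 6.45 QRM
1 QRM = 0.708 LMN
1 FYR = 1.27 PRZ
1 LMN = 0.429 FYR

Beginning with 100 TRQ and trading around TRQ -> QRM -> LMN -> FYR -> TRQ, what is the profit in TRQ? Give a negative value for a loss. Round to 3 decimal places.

100 TRQ × 6.45 = 645 QRM
645 QRM × 0.708 = 456.66 LMN
456.66 LMN × 0.429 = 195.90714 FYR
195.90714 FYR × 0.412 = 80.71374168 TRQ
Net change: 80.71374168 − 100 = -19.28625832 TRQ

-19.286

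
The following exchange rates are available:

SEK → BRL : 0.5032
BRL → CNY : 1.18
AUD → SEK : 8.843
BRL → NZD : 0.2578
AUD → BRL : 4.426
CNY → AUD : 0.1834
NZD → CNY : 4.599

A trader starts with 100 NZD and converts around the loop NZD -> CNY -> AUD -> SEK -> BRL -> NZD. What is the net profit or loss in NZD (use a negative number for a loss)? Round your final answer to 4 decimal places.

-3.2422

100 NZD × 4.599 = 459.9 CNY
459.9 CNY × 0.1834 = 84.34566 AUD
84.34566 AUD × 8.843 = 745.86867138 SEK
745.86867138 SEK × 0.5032 = 375.321115438416 BRL
375.321115438416 BRL × 0.2578 = 96.7577835600236448 NZD
Net change: 96.7577835600236448 − 100 = -3.2422164399763552 NZD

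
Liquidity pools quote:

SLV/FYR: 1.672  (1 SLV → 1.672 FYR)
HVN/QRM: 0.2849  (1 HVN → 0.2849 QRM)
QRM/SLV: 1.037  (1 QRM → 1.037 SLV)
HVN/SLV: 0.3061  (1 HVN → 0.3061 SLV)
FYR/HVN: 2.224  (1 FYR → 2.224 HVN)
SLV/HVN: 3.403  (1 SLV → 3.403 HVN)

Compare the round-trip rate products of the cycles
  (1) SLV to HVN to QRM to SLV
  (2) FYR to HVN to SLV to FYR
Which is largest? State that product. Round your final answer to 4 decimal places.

1.1382

(1) 3.403 × 0.2849 × 1.037 = 1.00539
(2) 2.224 × 0.3061 × 1.672 = 1.13824
Highest is cycle (2) at 1.1382 (>1, arbitrage).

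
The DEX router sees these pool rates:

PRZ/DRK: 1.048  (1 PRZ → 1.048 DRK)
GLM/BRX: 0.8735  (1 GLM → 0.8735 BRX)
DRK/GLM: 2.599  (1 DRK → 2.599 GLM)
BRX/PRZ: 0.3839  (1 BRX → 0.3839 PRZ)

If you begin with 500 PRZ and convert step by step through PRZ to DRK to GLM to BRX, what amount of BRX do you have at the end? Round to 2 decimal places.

500 PRZ × 1.048 = 524 DRK
524 DRK × 2.599 = 1361.876 GLM
1361.876 GLM × 0.8735 = 1189.598686 BRX

1189.60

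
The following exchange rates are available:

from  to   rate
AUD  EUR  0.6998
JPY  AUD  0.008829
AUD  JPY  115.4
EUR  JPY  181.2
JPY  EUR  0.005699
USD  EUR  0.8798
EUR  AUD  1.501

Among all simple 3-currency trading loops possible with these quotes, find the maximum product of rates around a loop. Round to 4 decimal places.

EUR→JPY→AUD→EUR: 181.2 × 0.008829 × 0.6998 = 1.11955
EUR→AUD→JPY→EUR: 1.501 × 115.4 × 0.005699 = 0.98715
Maximum is EUR→JPY→AUD→EUR at 1.1196; arbitrage exists.

1.1196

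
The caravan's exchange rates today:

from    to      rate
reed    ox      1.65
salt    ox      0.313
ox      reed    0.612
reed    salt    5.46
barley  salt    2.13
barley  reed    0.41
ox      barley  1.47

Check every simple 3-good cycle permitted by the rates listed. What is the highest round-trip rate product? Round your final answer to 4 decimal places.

ox→reed→salt→ox: 0.612 × 5.46 × 0.313 = 1.04590
barley→reed→ox→barley: 0.41 × 1.65 × 1.47 = 0.99446
barley→salt→ox→barley: 2.13 × 0.313 × 1.47 = 0.98003
Maximum is ox→reed→salt→ox at 1.0459; arbitrage exists.

1.0459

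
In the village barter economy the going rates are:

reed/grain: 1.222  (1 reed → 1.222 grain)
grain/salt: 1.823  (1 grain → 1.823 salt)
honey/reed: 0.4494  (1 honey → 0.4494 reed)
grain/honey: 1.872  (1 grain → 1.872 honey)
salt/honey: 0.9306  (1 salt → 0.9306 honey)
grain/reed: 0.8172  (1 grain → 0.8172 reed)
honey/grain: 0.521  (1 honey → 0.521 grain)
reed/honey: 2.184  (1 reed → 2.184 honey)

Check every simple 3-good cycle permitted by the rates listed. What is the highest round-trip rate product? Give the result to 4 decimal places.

1.0280

reed→grain→honey→reed: 1.222 × 1.872 × 0.4494 = 1.02804
reed→honey→grain→reed: 2.184 × 0.521 × 0.8172 = 0.92986
grain→salt→honey→grain: 1.823 × 0.9306 × 0.521 = 0.88387
Maximum is reed→grain→honey→reed at 1.0280; arbitrage exists.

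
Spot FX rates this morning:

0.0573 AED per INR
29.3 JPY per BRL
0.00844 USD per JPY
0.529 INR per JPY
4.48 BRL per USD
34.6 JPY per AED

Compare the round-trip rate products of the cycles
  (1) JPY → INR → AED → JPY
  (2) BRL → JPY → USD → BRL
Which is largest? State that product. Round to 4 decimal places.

1.1079

(1) 0.529 × 0.0573 × 34.6 = 1.04878
(2) 29.3 × 0.00844 × 4.48 = 1.10787
Highest is cycle (2) at 1.1079 (>1, arbitrage).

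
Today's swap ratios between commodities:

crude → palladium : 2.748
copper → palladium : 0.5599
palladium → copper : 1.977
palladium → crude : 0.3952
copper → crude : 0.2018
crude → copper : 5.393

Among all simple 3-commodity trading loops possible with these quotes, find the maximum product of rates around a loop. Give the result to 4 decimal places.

copper→palladium→crude→copper: 0.5599 × 0.3952 × 5.393 = 1.19332
copper→crude→palladium→copper: 0.2018 × 2.748 × 1.977 = 1.09634
Maximum is copper→palladium→crude→copper at 1.1933; arbitrage exists.

1.1933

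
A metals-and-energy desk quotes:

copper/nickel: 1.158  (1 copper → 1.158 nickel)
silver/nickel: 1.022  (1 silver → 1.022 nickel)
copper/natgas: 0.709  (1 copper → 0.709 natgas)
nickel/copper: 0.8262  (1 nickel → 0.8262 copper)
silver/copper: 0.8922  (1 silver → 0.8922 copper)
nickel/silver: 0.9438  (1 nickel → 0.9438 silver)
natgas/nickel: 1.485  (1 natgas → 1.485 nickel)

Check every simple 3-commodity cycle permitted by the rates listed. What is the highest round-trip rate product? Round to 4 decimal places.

0.9751

nickel→silver→copper→nickel: 0.9438 × 0.8922 × 1.158 = 0.97510
natgas→nickel→copper→natgas: 1.485 × 0.8262 × 0.709 = 0.86988
Maximum is nickel→silver→copper→nickel at 0.9751; no arbitrage — every cycle loses value.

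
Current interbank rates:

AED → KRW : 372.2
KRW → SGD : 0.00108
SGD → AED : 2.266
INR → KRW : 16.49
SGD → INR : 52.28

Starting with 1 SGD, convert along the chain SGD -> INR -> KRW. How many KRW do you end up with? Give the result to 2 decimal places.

1 SGD × 52.28 = 52.28 INR
52.28 INR × 16.49 = 862.0972 KRW

862.10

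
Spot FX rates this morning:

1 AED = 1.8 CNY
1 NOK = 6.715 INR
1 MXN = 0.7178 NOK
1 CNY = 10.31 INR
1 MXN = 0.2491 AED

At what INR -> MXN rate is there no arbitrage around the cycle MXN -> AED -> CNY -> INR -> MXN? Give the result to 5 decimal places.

0.21632

Known legs of the cycle: 0.2491 × 1.8 × 10.31 = 4.6227978
For no arbitrage the full-cycle product must be 1, so the missing rate is 1 / 4.6227978 ≈ 0.2163192.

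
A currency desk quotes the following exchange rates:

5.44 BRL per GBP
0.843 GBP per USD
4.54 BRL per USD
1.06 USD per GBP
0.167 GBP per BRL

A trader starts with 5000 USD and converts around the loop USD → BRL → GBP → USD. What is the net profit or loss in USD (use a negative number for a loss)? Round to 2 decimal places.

5000 USD × 4.54 = 22700 BRL
22700 BRL × 0.167 = 3790.9 GBP
3790.9 GBP × 1.06 = 4018.354 USD
Net change: 4018.354 − 5000 = -981.646 USD

-981.65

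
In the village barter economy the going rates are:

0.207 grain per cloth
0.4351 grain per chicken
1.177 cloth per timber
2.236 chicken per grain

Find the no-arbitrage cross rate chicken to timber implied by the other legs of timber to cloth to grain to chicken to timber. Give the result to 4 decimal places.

Known legs of the cycle: 1.177 × 0.207 × 2.236 = 0.544776804
For no arbitrage the full-cycle product must be 1, so the missing rate is 1 / 0.544776804 ≈ 1.835614.

1.8356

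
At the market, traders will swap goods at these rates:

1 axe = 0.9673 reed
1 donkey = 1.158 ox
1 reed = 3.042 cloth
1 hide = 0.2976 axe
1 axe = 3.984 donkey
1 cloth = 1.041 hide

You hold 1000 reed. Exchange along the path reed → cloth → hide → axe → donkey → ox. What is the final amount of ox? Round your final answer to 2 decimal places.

4347.81

1000 reed × 3.042 = 3042 cloth
3042 cloth × 1.041 = 3166.722 hide
3166.722 hide × 0.2976 = 942.4164672 axe
942.4164672 axe × 3.984 = 3754.5872053248 donkey
3754.5872053248 donkey × 1.158 = 4347.8119837661184 ox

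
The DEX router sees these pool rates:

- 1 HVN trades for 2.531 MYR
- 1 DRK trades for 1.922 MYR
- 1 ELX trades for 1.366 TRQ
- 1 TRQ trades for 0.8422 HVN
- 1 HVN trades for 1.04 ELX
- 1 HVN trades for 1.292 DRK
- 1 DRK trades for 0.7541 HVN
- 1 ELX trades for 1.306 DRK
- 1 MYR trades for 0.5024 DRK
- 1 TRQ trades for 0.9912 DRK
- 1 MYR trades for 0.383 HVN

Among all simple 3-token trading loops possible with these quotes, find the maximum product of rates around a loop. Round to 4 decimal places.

1.1965

HVN→ELX→TRQ→HVN: 1.04 × 1.366 × 0.8422 = 1.19646
HVN→ELX→DRK→HVN: 1.04 × 1.306 × 0.7541 = 1.02425
MYR→DRK→HVN→MYR: 0.5024 × 0.7541 × 2.531 = 0.95889
MYR→HVN→DRK→MYR: 0.383 × 1.292 × 1.922 = 0.95107
Maximum is HVN→ELX→TRQ→HVN at 1.1965; arbitrage exists.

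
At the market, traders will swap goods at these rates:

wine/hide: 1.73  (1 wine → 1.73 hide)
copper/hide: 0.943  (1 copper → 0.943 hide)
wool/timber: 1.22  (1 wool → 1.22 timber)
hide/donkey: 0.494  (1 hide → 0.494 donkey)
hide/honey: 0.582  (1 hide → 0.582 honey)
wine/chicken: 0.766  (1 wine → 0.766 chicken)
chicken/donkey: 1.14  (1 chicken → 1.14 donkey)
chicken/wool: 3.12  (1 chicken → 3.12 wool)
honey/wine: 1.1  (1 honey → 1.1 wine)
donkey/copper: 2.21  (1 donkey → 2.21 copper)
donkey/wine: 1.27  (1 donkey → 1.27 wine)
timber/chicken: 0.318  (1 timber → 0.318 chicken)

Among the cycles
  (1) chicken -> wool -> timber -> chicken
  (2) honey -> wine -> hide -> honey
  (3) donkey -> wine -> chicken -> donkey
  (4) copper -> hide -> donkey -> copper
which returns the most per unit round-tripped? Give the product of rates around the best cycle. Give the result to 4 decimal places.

1.2104

(1) 3.12 × 1.22 × 0.318 = 1.21044
(2) 1.1 × 1.73 × 0.582 = 1.10755
(3) 1.27 × 0.766 × 1.14 = 1.10901
(4) 0.943 × 0.494 × 2.21 = 1.02951
Highest is cycle (1) at 1.2104 (>1, arbitrage).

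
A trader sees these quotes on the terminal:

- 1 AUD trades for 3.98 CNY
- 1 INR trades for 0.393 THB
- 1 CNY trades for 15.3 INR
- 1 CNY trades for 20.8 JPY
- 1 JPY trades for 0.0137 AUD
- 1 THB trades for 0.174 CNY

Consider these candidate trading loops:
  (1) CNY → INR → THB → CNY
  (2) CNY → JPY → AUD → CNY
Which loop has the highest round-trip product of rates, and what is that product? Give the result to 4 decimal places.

1.1341

(1) 15.3 × 0.393 × 0.174 = 1.04624
(2) 20.8 × 0.0137 × 3.98 = 1.13414
Highest is cycle (2) at 1.1341 (>1, arbitrage).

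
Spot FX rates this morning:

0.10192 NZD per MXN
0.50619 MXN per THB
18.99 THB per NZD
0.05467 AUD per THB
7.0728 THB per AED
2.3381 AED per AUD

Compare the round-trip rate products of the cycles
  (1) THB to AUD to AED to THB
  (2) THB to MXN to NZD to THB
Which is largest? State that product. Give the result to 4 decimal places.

(1) 0.05467 × 2.3381 × 7.0728 = 0.90407
(2) 0.50619 × 0.10192 × 18.99 = 0.97971
Highest is cycle (2) at 0.9797 (≤1, no arbitrage).

0.9797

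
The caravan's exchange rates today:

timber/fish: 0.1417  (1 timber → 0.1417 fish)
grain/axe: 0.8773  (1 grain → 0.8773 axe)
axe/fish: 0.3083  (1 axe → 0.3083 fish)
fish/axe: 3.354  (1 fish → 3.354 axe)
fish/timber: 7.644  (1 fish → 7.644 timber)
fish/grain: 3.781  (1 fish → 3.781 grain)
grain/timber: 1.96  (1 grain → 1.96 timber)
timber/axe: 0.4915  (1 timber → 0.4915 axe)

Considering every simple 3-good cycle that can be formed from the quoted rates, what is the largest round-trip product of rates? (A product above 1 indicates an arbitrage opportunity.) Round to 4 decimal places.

1.1583

fish→timber→axe→fish: 7.644 × 0.4915 × 0.3083 = 1.15829
fish→grain→timber→fish: 3.781 × 1.96 × 0.1417 = 1.05010
fish→grain→axe→fish: 3.781 × 0.8773 × 0.3083 = 1.02265
Maximum is fish→timber→axe→fish at 1.1583; arbitrage exists.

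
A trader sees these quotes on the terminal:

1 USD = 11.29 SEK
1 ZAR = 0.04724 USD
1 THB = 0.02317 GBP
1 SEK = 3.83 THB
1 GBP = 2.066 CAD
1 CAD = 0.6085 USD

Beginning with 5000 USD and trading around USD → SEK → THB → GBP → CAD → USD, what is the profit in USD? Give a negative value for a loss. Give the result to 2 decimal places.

5000 USD × 11.29 = 56450 SEK
56450 SEK × 3.83 = 216203.5 THB
216203.5 THB × 0.02317 = 5009.435095 GBP
5009.435095 GBP × 2.066 = 10349.49290627 CAD
10349.49290627 CAD × 0.6085 = 6297.666433465295 USD
Net change: 6297.666433465295 − 5000 = 1297.666433465295 USD

1297.67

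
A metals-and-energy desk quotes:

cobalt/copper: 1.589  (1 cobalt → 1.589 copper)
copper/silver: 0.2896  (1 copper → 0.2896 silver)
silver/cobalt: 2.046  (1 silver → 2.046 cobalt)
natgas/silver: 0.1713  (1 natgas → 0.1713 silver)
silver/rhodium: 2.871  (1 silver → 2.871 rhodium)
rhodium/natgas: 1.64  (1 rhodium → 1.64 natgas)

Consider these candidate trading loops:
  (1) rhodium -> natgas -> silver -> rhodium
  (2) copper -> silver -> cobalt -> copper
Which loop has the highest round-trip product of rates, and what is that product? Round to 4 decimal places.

0.9415

(1) 1.64 × 0.1713 × 2.871 = 0.80656
(2) 0.2896 × 2.046 × 1.589 = 0.94152
Highest is cycle (2) at 0.9415 (≤1, no arbitrage).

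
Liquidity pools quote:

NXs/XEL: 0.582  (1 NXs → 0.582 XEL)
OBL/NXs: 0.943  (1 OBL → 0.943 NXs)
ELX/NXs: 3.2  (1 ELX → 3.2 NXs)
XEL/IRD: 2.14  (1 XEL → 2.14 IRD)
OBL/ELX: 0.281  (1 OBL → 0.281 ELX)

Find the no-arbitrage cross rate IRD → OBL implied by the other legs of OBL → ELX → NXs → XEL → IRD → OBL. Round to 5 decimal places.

0.89291

Known legs of the cycle: 0.281 × 3.2 × 0.582 × 2.14 = 1.119935616
For no arbitrage the full-cycle product must be 1, so the missing rate is 1 / 1.119935616 ≈ 0.8929085.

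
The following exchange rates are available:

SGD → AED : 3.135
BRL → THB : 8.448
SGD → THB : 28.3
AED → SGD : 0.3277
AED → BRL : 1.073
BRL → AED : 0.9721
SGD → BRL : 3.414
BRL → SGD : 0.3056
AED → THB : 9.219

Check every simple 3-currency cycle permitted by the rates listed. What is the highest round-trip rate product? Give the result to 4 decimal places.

1.0876

SGD→BRL→AED→SGD: 3.414 × 0.9721 × 0.3277 = 1.08755
SGD→AED→BRL→SGD: 3.135 × 1.073 × 0.3056 = 1.02799
Maximum is SGD→BRL→AED→SGD at 1.0876; arbitrage exists.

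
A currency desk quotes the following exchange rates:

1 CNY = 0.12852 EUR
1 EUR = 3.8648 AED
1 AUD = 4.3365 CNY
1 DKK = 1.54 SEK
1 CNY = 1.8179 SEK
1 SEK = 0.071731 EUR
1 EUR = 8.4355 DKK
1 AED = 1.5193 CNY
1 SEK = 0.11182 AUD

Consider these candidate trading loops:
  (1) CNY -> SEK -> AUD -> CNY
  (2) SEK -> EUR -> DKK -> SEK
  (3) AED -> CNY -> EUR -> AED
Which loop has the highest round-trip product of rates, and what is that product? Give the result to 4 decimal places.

(1) 1.8179 × 0.11182 × 4.3365 = 0.88151
(2) 0.071731 × 8.4355 × 1.54 = 0.93183
(3) 1.5193 × 0.12852 × 3.8648 = 0.75464
Highest is cycle (2) at 0.9318 (≤1, no arbitrage).

0.9318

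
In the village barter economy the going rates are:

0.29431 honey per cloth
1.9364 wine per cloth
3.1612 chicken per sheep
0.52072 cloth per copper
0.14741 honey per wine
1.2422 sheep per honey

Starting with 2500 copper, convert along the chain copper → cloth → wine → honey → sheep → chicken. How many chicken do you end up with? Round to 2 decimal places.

1459.18

2500 copper × 0.52072 = 1301.8 cloth
1301.8 cloth × 1.9364 = 2520.80552 wine
2520.80552 wine × 0.14741 = 371.5919417032 honey
371.5919417032 honey × 1.2422 = 461.59150998371504 sheep
461.59150998371504 sheep × 3.1612 = 1459.183081360519984448 chicken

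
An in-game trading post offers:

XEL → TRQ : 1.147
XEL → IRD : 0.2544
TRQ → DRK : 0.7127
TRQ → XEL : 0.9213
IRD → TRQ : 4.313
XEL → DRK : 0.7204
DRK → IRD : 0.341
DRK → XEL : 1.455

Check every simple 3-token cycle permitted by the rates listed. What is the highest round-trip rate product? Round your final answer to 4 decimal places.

DRK→XEL→TRQ→DRK: 1.455 × 1.147 × 0.7127 = 1.18941
DRK→IRD→TRQ→DRK: 0.341 × 4.313 × 0.7127 = 1.04819
XEL→IRD→TRQ→XEL: 0.2544 × 4.313 × 0.9213 = 1.01088
Maximum is DRK→XEL→TRQ→DRK at 1.1894; arbitrage exists.

1.1894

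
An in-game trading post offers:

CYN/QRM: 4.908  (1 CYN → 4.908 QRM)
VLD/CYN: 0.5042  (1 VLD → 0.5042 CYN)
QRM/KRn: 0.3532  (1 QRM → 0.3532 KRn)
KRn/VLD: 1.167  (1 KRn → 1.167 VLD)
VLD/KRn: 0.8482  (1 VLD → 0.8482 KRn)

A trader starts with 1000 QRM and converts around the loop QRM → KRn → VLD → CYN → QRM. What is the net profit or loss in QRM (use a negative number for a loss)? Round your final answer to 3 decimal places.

19.997

1000 QRM × 0.3532 = 353.2 KRn
353.2 KRn × 1.167 = 412.1844 VLD
412.1844 VLD × 0.5042 = 207.82337448 CYN
207.82337448 CYN × 4.908 = 1019.99712194784 QRM
Net change: 1019.99712194784 − 1000 = 19.99712194784 QRM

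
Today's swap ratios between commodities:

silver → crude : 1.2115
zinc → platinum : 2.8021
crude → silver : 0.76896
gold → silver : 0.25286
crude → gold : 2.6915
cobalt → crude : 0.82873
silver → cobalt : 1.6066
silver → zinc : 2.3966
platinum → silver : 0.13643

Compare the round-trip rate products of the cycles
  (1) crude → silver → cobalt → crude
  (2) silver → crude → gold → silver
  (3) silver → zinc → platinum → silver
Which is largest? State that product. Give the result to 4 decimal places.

1.0238

(1) 0.76896 × 1.6066 × 0.82873 = 1.02382
(2) 1.2115 × 2.6915 × 0.25286 = 0.82451
(3) 2.3966 × 2.8021 × 0.13643 = 0.91620
Highest is cycle (1) at 1.0238 (>1, arbitrage).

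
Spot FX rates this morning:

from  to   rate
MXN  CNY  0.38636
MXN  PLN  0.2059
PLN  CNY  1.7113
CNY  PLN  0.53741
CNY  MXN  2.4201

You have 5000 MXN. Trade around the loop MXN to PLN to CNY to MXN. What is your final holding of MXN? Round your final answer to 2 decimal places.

4263.69

5000 MXN × 0.2059 = 1029.5 PLN
1029.5 PLN × 1.7113 = 1761.78335 CNY
1761.78335 CNY × 2.4201 = 4263.691885335 MXN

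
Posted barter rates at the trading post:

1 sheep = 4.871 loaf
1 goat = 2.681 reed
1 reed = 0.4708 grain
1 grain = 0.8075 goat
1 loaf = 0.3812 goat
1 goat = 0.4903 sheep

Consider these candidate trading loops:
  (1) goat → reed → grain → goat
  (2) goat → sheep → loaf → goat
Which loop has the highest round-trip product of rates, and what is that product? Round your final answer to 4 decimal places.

(1) 2.681 × 0.4708 × 0.8075 = 1.01924
(2) 0.4903 × 4.871 × 0.3812 = 0.91040
Highest is cycle (1) at 1.0192 (>1, arbitrage).

1.0192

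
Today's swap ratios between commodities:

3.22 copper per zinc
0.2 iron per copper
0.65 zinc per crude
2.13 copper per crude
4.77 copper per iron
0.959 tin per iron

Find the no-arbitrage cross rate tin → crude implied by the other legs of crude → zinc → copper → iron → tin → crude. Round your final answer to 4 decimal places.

Known legs of the cycle: 0.65 × 3.22 × 0.2 × 0.959 = 0.4014374
For no arbitrage the full-cycle product must be 1, so the missing rate is 1 / 0.4014374 ≈ 2.491048.

2.4910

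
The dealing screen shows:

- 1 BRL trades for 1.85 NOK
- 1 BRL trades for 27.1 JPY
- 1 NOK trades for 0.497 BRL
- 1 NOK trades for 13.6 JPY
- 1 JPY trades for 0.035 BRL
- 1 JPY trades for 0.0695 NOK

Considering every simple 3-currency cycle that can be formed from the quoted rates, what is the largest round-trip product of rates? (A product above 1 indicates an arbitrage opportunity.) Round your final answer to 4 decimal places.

BRL→JPY→NOK→BRL: 27.1 × 0.0695 × 0.497 = 0.93607
BRL→NOK→JPY→BRL: 1.85 × 13.6 × 0.035 = 0.88060
Maximum is BRL→JPY→NOK→BRL at 0.9361; no arbitrage — every cycle loses value.

0.9361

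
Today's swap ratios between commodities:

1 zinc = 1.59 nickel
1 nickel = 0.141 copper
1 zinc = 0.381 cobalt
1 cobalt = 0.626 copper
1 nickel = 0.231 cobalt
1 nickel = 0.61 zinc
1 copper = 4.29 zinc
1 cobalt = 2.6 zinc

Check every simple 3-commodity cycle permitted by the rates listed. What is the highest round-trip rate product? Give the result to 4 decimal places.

zinc→cobalt→copper→zinc: 0.381 × 0.626 × 4.29 = 1.02319
nickel→copper→zinc→nickel: 0.141 × 4.29 × 1.59 = 0.96178
nickel→cobalt→zinc→nickel: 0.231 × 2.6 × 1.59 = 0.95495
Maximum is zinc→cobalt→copper→zinc at 1.0232; arbitrage exists.

1.0232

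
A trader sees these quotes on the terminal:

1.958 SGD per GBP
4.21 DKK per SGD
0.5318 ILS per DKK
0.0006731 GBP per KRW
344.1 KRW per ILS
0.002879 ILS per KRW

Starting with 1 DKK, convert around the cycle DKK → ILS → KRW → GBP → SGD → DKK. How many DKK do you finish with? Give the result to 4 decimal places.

1.0153

1 DKK × 0.5318 = 0.5318 ILS
0.5318 ILS × 344.1 = 182.99238 KRW
182.99238 KRW × 0.0006731 = 0.123172170978 GBP
0.123172170978 GBP × 1.958 = 0.241171110774924 SGD
0.241171110774924 SGD × 4.21 = 1.01533037636243004 DKK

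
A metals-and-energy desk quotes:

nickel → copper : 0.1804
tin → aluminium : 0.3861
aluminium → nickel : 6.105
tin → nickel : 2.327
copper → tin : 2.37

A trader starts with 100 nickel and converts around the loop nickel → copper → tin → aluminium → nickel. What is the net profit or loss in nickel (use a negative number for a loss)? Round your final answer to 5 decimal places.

0.77907

100 nickel × 0.1804 = 18.04 copper
18.04 copper × 2.37 = 42.7548 tin
42.7548 tin × 0.3861 = 16.50762828 aluminium
16.50762828 aluminium × 6.105 = 100.7790706494 nickel
Net change: 100.7790706494 − 100 = 0.7790706494 nickel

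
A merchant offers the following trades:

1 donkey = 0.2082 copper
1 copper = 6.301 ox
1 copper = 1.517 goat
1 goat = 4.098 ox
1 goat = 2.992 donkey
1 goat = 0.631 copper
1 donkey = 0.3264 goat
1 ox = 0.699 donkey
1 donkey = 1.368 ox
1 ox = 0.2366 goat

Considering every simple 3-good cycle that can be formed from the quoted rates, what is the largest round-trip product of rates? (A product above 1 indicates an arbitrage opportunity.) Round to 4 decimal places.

goat→donkey→ox→goat: 2.992 × 1.368 × 0.2366 = 0.96842
goat→donkey→copper→goat: 2.992 × 0.2082 × 1.517 = 0.94499
goat→copper→ox→goat: 0.631 × 6.301 × 0.2366 = 0.94071
goat→ox→donkey→goat: 4.098 × 0.699 × 0.3264 = 0.93497
copper→ox→donkey→copper: 6.301 × 0.699 × 0.2082 = 0.91700
Maximum is goat→donkey→ox→goat at 0.9684; no arbitrage — every cycle loses value.

0.9684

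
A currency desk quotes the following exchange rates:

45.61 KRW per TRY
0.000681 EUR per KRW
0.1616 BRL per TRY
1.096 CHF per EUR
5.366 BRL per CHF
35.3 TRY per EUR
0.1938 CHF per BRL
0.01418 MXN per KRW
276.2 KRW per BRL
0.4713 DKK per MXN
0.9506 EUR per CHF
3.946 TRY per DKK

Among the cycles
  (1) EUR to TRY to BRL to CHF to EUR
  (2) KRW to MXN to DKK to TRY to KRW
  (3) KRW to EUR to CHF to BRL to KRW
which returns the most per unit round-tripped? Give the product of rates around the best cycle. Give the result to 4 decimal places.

(1) 35.3 × 0.1616 × 0.1938 × 0.9506 = 1.05092
(2) 0.01418 × 0.4713 × 3.946 × 45.61 = 1.20279
(3) 0.000681 × 1.096 × 5.366 × 276.2 = 1.10620
Highest is cycle (2) at 1.2028 (>1, arbitrage).

1.2028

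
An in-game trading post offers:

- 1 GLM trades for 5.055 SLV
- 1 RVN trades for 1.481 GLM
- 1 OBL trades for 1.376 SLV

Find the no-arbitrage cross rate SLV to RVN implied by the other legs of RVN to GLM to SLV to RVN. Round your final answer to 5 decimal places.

0.13357

Known legs of the cycle: 1.481 × 5.055 = 7.486455
For no arbitrage the full-cycle product must be 1, so the missing rate is 1 / 7.486455 ≈ 0.1335746.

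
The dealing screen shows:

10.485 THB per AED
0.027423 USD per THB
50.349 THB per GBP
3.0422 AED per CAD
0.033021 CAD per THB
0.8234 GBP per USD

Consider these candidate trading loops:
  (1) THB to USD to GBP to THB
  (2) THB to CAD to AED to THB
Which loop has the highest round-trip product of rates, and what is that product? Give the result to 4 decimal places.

(1) 0.027423 × 0.8234 × 50.349 = 1.13689
(2) 0.033021 × 3.0422 × 10.485 = 1.05329
Highest is cycle (1) at 1.1369 (>1, arbitrage).

1.1369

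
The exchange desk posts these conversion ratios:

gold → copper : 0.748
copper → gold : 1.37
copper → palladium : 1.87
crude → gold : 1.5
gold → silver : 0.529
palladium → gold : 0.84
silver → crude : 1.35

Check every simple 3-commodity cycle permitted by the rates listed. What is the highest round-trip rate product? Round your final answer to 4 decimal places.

palladium→gold→copper→palladium: 0.84 × 0.748 × 1.87 = 1.17496
silver→crude→gold→silver: 1.35 × 1.5 × 0.529 = 1.07123
Maximum is palladium→gold→copper→palladium at 1.1750; arbitrage exists.

1.1750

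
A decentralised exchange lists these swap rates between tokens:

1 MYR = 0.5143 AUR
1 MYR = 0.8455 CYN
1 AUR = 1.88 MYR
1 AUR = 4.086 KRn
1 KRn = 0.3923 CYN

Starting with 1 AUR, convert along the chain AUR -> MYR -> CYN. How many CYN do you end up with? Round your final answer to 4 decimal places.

1.5895

1 AUR × 1.88 = 1.88 MYR
1.88 MYR × 0.8455 = 1.58954 CYN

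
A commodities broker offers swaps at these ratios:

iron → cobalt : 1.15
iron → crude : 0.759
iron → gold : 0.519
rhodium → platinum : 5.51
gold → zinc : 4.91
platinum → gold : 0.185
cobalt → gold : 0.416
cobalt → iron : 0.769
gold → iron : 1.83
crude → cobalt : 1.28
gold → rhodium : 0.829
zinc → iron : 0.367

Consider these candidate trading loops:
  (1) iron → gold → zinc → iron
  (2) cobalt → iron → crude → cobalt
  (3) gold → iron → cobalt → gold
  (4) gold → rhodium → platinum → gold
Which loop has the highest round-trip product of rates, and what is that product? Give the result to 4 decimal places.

0.9352

(1) 0.519 × 4.91 × 0.367 = 0.93522
(2) 0.769 × 0.759 × 1.28 = 0.74710
(3) 1.83 × 1.15 × 0.416 = 0.87547
(4) 0.829 × 5.51 × 0.185 = 0.84504
Highest is cycle (1) at 0.9352 (≤1, no arbitrage).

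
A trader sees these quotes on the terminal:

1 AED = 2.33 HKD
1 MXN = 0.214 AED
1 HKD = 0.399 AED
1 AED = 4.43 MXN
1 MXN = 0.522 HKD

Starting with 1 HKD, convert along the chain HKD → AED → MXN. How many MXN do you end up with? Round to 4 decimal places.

1.7676

1 HKD × 0.399 = 0.399 AED
0.399 AED × 4.43 = 1.76757 MXN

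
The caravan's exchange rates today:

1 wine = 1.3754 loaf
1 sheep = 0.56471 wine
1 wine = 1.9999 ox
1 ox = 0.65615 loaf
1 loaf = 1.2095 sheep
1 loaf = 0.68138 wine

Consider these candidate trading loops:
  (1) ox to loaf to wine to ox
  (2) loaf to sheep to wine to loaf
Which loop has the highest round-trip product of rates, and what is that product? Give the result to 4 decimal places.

(1) 0.65615 × 0.68138 × 1.9999 = 0.89413
(2) 1.2095 × 0.56471 × 1.3754 = 0.93942
Highest is cycle (2) at 0.9394 (≤1, no arbitrage).

0.9394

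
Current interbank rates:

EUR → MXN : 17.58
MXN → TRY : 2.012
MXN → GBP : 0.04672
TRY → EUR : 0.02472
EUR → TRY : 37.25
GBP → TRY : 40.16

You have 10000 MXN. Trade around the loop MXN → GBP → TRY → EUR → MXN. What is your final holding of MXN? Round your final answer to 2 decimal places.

10000 MXN × 0.04672 = 467.2 GBP
467.2 GBP × 40.16 = 18762.752 TRY
18762.752 TRY × 0.02472 = 463.81522944 EUR
463.81522944 EUR × 17.58 = 8153.8717335552 MXN

8153.87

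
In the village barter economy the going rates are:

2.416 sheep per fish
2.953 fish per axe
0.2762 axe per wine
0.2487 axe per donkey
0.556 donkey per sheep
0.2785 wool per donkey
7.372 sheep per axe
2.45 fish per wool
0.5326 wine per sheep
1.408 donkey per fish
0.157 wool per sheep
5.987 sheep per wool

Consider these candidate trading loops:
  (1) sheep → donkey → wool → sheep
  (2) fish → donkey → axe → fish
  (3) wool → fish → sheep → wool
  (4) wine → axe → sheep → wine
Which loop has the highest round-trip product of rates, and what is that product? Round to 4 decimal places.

1.0845

(1) 0.556 × 0.2785 × 5.987 = 0.92706
(2) 1.408 × 0.2487 × 2.953 = 1.03405
(3) 2.45 × 2.416 × 0.157 = 0.92931
(4) 0.2762 × 7.372 × 0.5326 = 1.08445
Highest is cycle (4) at 1.0845 (>1, arbitrage).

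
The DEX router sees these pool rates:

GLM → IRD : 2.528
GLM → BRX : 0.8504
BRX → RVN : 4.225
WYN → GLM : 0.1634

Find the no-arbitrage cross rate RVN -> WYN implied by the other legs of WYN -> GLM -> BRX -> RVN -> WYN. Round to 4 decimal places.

Known legs of the cycle: 0.1634 × 0.8504 × 4.225 = 0.587086396
For no arbitrage the full-cycle product must be 1, so the missing rate is 1 / 0.587086396 ≈ 1.703327.

1.7033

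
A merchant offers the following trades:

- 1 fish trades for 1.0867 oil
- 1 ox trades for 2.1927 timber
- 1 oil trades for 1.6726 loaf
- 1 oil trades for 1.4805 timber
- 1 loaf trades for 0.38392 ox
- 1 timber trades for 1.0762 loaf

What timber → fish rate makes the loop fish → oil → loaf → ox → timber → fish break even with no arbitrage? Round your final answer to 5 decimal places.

Known legs of the cycle: 1.0867 × 1.6726 × 0.38392 × 2.1927 = 1.53010668662275728
For no arbitrage the full-cycle product must be 1, so the missing rate is 1 / 1.53010668662275728 ≈ 0.6535492.

0.65355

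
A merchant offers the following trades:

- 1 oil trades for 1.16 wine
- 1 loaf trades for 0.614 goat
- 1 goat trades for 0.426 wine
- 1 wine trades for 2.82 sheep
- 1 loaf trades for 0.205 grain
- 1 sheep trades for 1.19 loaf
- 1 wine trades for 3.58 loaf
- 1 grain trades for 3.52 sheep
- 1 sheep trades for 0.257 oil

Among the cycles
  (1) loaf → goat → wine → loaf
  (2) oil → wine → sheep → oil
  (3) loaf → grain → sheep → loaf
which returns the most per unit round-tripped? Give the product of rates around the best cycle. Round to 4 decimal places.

0.9364

(1) 0.614 × 0.426 × 3.58 = 0.93640
(2) 1.16 × 2.82 × 0.257 = 0.84070
(3) 0.205 × 3.52 × 1.19 = 0.85870
Highest is cycle (1) at 0.9364 (≤1, no arbitrage).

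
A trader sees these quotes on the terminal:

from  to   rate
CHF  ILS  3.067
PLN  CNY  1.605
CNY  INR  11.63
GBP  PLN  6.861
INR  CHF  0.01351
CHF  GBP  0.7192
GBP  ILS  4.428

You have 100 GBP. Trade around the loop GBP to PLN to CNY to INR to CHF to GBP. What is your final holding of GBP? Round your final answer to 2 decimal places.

124.44

100 GBP × 6.861 = 686.1 PLN
686.1 PLN × 1.605 = 1101.1905 CNY
1101.1905 CNY × 11.63 = 12806.845515 INR
12806.845515 INR × 0.01351 = 173.02048290765 CHF
173.02048290765 CHF × 0.7192 = 124.43633130718188 GBP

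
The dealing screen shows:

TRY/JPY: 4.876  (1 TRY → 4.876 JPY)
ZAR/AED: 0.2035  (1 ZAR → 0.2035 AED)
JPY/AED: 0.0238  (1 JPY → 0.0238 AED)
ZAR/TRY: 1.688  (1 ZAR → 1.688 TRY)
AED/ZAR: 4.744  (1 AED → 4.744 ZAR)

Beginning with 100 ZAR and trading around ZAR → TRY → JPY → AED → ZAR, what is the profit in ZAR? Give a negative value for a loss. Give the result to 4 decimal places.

100 ZAR × 1.688 = 168.8 TRY
168.8 TRY × 4.876 = 823.0688 JPY
823.0688 JPY × 0.0238 = 19.58903744 AED
19.58903744 AED × 4.744 = 92.93039361536 ZAR
Net change: 92.93039361536 − 100 = -7.06960638464 ZAR

-7.0696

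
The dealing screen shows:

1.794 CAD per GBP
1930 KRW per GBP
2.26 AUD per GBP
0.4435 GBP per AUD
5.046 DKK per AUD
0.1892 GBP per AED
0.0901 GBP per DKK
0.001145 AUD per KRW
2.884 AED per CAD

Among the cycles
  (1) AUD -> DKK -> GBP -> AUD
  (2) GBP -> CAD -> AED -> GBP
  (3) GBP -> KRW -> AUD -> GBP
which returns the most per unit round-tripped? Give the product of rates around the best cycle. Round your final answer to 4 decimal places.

1.0275

(1) 5.046 × 0.0901 × 2.26 = 1.02750
(2) 1.794 × 2.884 × 0.1892 = 0.97890
(3) 1930 × 0.001145 × 0.4435 = 0.98007
Highest is cycle (1) at 1.0275 (>1, arbitrage).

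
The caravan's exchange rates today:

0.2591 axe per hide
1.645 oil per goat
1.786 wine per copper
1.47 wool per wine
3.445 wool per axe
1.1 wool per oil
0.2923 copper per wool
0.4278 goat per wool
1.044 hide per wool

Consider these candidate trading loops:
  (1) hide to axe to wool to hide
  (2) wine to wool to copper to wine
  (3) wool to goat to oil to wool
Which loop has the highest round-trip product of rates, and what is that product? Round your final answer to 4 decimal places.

(1) 0.2591 × 3.445 × 1.044 = 0.93187
(2) 1.47 × 0.2923 × 1.786 = 0.76741
(3) 0.4278 × 1.645 × 1.1 = 0.77410
Highest is cycle (1) at 0.9319 (≤1, no arbitrage).

0.9319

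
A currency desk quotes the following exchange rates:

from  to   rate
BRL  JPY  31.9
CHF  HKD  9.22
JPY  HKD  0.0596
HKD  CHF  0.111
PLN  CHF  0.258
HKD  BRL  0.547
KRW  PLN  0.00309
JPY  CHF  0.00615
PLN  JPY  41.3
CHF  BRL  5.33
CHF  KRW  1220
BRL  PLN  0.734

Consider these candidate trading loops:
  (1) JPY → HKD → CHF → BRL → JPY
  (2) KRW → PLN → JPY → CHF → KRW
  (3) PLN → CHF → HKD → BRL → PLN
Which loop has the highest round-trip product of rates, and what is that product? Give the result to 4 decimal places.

(1) 0.0596 × 0.111 × 5.33 × 31.9 = 1.12483
(2) 0.00309 × 41.3 × 0.00615 × 1220 = 0.95751
(3) 0.258 × 9.22 × 0.547 × 0.734 = 0.95507
Highest is cycle (1) at 1.1248 (>1, arbitrage).

1.1248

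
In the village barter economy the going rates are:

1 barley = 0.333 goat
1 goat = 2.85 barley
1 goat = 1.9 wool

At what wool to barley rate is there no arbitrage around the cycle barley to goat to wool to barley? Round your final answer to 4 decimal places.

Known legs of the cycle: 0.333 × 1.9 = 0.6327
For no arbitrage the full-cycle product must be 1, so the missing rate is 1 / 0.6327 ≈ 1.580528.

1.5805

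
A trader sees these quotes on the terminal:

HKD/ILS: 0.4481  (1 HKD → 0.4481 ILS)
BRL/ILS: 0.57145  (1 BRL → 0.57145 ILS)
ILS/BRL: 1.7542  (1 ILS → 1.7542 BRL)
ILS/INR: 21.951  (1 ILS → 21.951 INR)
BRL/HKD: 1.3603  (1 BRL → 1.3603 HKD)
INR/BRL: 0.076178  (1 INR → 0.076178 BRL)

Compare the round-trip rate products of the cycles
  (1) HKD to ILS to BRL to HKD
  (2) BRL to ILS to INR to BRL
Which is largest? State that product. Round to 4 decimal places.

(1) 0.4481 × 1.7542 × 1.3603 = 1.06927
(2) 0.57145 × 21.951 × 0.076178 = 0.95557
Highest is cycle (1) at 1.0693 (>1, arbitrage).

1.0693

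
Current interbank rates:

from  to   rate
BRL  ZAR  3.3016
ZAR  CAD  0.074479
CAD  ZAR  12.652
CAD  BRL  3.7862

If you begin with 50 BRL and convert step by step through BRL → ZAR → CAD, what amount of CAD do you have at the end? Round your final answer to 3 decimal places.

12.295

50 BRL × 3.3016 = 165.08 ZAR
165.08 ZAR × 0.074479 = 12.29499332 CAD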